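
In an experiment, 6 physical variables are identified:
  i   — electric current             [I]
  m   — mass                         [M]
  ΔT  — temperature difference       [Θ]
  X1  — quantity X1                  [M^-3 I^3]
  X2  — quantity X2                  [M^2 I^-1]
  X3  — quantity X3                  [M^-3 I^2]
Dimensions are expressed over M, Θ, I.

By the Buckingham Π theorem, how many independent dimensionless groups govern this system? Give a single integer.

Write exponents as rows M,Θ,I / cols i,m,ΔT,X1,X2,X3:
  M: [ 0  1  0 -3  2 -3]
  Θ: [ 0  0  1  0  0  0]
  I: [ 1  0  0  3 -1  2]
Row reduction gives pivot columns i,m,ΔT; rank = 3
6 vars − rank 3 = 3 Π groups

3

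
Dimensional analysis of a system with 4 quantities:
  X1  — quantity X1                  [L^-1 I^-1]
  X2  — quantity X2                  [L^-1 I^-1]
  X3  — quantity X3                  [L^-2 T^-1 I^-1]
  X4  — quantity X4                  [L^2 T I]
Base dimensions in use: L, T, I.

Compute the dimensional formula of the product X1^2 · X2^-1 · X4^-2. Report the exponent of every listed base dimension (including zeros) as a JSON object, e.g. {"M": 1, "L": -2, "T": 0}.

Dimensional matrix (L×T×I by X1×X2×X3×X4):
  L: [-1 -1 -2  2]
  T: [ 0  0 -1  1]
  I: [-1 -1 -1  1]
  [L]: (2)·-1+(-1)·-1+(-2)·2 = -5
  [T]: (2)·0+(-1)·0+(-2)·1 = -2
  [I]: (2)·-1+(-1)·-1+(-2)·1 = -3
⇒ L^-5 T^-2 I^-3

{"L": -5, "T": -2, "I": -3}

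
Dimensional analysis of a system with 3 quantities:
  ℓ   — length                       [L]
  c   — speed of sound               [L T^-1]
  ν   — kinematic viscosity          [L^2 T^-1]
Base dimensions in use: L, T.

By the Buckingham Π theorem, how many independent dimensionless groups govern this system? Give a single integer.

1

Write exponents as rows L,T / cols ℓ,c,ν:
  L: [ 1  1  2]
  T: [ 0 -1 -1]
RREF → pivots at {ℓ,c} ⇒ r = 2
Π count = n − r = 3 − 2 = 1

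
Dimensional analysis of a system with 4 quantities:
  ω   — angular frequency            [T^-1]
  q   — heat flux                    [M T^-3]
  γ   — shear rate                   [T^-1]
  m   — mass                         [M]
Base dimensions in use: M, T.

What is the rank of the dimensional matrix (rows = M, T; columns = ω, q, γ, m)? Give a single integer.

2

Write exponents as rows M,T / cols ω,q,γ,m:
  M: [ 0  1  0  1]
  T: [-1 -3 -1  0]
Row reduction gives pivot columns ω,q; rank = 2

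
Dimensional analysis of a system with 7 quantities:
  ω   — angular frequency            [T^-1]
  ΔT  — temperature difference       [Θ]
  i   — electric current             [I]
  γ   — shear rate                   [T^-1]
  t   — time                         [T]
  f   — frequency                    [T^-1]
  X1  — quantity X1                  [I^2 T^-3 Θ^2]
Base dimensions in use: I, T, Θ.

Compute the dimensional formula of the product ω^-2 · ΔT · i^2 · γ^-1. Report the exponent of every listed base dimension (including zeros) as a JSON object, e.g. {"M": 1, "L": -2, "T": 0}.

{"I": 2, "T": 3, "Θ": 1}

Exponent matrix [I,T,Θ] × [ω,ΔT,i,γ,t,f,X1]:
  I: [ 0  0  1  0  0  0  2]
  T: [-1  0  0 -1  1 -1 -3]
  Θ: [ 0  1  0  0  0  0  2]
  [I]: (-2)·0+(1)·0+(2)·1+(-1)·0 = 2
  [T]: (-2)·-1+(1)·0+(2)·0+(-1)·-1 = 3
  [Θ]: (-2)·0+(1)·1+(2)·0+(-1)·0 = 1
⇒ I^2 T^3 Θ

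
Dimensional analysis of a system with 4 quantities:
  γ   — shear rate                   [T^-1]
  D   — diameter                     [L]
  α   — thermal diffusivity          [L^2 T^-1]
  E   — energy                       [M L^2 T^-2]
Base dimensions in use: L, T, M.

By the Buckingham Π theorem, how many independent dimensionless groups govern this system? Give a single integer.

Write exponents as rows L,T,M / cols γ,D,α,E:
  L: [ 0  1  2  2]
  T: [-1  0 -1 -2]
  M: [ 0  0  0  1]
Echelon form has 3 nonzero rows (pivots: γ,D,E)
Π count = n − r = 4 − 3 = 1

1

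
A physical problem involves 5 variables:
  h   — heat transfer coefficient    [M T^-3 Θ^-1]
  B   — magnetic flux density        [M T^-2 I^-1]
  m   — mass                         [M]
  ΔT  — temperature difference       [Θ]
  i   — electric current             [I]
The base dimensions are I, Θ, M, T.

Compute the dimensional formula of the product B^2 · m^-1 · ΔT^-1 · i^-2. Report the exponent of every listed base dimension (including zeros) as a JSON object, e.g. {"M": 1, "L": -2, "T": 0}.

Write exponents as rows I,Θ,M,T / cols h,B,m,ΔT,i:
  I: [ 0 -1  0  0  1]
  Θ: [-1  0  0  1  0]
  M: [ 1  1  1  0  0]
  T: [-3 -2  0  0  0]
  [I]: (2)·-1+(-1)·0+(-1)·0+(-2)·1 = -4
  [Θ]: (2)·0+(-1)·0+(-1)·1+(-2)·0 = -1
  [M]: (2)·1+(-1)·1+(-1)·0+(-2)·0 = 1
  [T]: (2)·-2+(-1)·0+(-1)·0+(-2)·0 = -4
⇒ I^-4 Θ^-1 M T^-4

{"I": -4, "Θ": -1, "M": 1, "T": -4}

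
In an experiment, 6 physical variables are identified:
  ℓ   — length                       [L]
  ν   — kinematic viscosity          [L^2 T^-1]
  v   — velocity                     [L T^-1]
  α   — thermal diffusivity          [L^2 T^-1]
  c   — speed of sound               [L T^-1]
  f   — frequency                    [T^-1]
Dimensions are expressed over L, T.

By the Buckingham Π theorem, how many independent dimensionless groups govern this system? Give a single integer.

Dimensional matrix (L×T by ℓ×ν×v×α×c×f):
  L: [ 1  2  1  2  1  0]
  T: [ 0 -1 -1 -1 -1 -1]
RREF → pivots at {ℓ,ν} ⇒ r = 2
Π count = n − r = 6 − 2 = 4

4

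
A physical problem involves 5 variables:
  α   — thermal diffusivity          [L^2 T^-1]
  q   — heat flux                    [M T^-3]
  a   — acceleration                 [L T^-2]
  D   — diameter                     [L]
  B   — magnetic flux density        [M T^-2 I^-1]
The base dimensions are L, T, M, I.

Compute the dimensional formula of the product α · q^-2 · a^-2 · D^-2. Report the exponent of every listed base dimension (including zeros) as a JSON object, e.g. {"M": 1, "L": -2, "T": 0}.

{"L": -2, "T": 9, "M": -2, "I": 0}

Write exponents as rows L,T,M,I / cols α,q,a,D,B:
  L: [ 2  0  1  1  0]
  T: [-1 -3 -2  0 -2]
  M: [ 0  1  0  0  1]
  I: [ 0  0  0  0 -1]
  [L]: (1)·2+(-2)·0+(-2)·1+(-2)·1 = -2
  [T]: (1)·-1+(-2)·-3+(-2)·-2+(-2)·0 = 9
  [M]: (1)·0+(-2)·1+(-2)·0+(-2)·0 = -2
  [I]: (1)·0+(-2)·0+(-2)·0+(-2)·0 = 0
⇒ L^-2 T^9 M^-2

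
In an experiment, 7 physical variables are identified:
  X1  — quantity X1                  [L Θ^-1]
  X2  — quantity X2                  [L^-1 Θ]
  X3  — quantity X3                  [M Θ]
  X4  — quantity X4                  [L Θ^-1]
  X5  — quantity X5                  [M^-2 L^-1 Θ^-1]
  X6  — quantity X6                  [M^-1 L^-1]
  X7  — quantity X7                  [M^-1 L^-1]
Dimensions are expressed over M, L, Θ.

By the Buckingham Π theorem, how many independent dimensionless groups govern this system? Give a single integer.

5

Dimensional matrix (M×L×Θ by X1×X2×X3×X4×X5×X6×X7):
  M: [ 0  0  1  0 -2 -1 -1]
  L: [ 1 -1  0  1 -1 -1 -1]
  Θ: [-1  1  1 -1 -1  0  0]
RREF → pivots at {X1,X3} ⇒ r = 2
7 vars − rank 2 = 5 Π groups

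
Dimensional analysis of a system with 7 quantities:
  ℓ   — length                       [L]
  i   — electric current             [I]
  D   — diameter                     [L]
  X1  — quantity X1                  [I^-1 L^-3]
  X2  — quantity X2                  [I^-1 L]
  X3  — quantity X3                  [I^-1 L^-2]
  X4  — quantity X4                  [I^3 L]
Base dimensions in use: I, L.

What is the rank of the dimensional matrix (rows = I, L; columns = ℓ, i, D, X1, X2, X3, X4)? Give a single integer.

Exponent matrix [I,L] × [ℓ,i,D,X1,X2,X3,X4]:
  I: [ 0  1  0 -1 -1 -1  3]
  L: [ 1  0  1 -3  1 -2  1]
Row reduction gives pivot columns ℓ,i; rank = 2

2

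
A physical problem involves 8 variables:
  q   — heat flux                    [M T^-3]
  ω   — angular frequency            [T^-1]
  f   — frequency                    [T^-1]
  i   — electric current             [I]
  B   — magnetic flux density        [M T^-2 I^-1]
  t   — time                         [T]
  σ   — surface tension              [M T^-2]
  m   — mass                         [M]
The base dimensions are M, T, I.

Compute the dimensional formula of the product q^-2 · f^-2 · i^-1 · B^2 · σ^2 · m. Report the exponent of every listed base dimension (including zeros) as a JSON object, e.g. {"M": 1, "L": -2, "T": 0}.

{"M": 3, "T": 0, "I": -3}

Dimensional matrix (M×T×I by q×ω×f×i×B×t×σ×m):
  M: [ 1  0  0  0  1  0  1  1]
  T: [-3 -1 -1  0 -2  1 -2  0]
  I: [ 0  0  0  1 -1  0  0  0]
  [M]: (-2)·1+(-2)·0+(-1)·0+(2)·1+(2)·1+(1)·1 = 3
  [T]: (-2)·-3+(-2)·-1+(-1)·0+(2)·-2+(2)·-2+(1)·0 = 0
  [I]: (-2)·0+(-2)·0+(-1)·1+(2)·-1+(2)·0+(1)·0 = -3
⇒ M^3 I^-3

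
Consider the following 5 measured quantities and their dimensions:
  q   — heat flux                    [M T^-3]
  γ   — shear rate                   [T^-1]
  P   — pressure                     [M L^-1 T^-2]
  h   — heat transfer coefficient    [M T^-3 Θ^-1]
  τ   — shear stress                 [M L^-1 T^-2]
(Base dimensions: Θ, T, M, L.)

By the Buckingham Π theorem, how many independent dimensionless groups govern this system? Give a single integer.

1

Exponent matrix [Θ,T,M,L] × [q,γ,P,h,τ]:
  Θ: [ 0  0  0 -1  0]
  T: [-3 -1 -2 -3 -2]
  M: [ 1  0  1  1  1]
  L: [ 0  0 -1  0 -1]
Row reduction gives pivot columns q,γ,P,h; rank = 4
Π count = n − r = 5 − 4 = 1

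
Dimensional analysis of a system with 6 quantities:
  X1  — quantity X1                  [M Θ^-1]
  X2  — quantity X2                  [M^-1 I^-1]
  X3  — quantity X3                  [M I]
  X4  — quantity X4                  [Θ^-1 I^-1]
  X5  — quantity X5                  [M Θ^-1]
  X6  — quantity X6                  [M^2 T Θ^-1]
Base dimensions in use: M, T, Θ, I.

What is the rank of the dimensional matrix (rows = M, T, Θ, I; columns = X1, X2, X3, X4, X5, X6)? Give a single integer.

Dimensional matrix (M×T×Θ×I by X1×X2×X3×X4×X5×X6):
  M: [ 1 -1  1  0  1  2]
  T: [ 0  0  0  0  0  1]
  Θ: [-1  0  0 -1 -1 -1]
  I: [ 0 -1  1 -1  0  0]
RREF → pivots at {X1,X2,X6} ⇒ r = 3

3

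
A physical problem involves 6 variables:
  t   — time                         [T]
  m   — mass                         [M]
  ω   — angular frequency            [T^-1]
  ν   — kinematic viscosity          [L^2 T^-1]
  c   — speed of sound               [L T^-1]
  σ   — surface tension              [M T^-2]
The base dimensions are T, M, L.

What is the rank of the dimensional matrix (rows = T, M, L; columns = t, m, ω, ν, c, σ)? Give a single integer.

Exponent matrix [T,M,L] × [t,m,ω,ν,c,σ]:
  T: [ 1  0 -1 -1 -1 -2]
  M: [ 0  1  0  0  0  1]
  L: [ 0  0  0  2  1  0]
RREF → pivots at {t,m,ν} ⇒ r = 3

3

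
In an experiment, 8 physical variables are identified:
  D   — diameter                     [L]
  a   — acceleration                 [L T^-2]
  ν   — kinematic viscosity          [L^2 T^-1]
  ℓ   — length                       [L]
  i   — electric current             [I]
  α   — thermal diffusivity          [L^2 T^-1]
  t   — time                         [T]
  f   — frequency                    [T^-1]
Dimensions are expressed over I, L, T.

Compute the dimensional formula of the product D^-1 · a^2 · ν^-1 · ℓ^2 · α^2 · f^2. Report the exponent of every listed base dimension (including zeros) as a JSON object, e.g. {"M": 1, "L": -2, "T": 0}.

Exponent matrix [I,L,T] × [D,a,ν,ℓ,i,α,t,f]:
  I: [ 0  0  0  0  1  0  0  0]
  L: [ 1  1  2  1  0  2  0  0]
  T: [ 0 -2 -1  0  0 -1  1 -1]
  [I]: (-1)·0+(2)·0+(-1)·0+(2)·0+(2)·0+(2)·0 = 0
  [L]: (-1)·1+(2)·1+(-1)·2+(2)·1+(2)·2+(2)·0 = 5
  [T]: (-1)·0+(2)·-2+(-1)·-1+(2)·0+(2)·-1+(2)·-1 = -7
⇒ L^5 T^-7

{"I": 0, "L": 5, "T": -7}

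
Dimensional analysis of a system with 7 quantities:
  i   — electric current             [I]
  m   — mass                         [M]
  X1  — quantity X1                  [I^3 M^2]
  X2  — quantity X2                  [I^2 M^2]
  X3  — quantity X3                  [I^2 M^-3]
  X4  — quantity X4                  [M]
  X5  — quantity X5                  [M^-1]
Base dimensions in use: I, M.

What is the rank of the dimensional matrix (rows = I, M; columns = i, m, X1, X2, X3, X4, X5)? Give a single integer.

Exponent matrix [I,M] × [i,m,X1,X2,X3,X4,X5]:
  I: [ 1  0  3  2  2  0  0]
  M: [ 0  1  2  2 -3  1 -1]
RREF → pivots at {i,m} ⇒ r = 2

2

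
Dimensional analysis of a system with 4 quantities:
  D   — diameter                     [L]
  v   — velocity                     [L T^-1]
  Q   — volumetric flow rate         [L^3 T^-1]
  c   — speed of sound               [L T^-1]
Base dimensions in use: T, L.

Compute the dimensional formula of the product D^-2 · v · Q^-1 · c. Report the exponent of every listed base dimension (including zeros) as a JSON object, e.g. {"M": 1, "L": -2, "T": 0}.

{"T": -1, "L": -3}

Dimensional matrix (T×L by D×v×Q×c):
  T: [ 0 -1 -1 -1]
  L: [ 1  1  3  1]
  [T]: (-2)·0+(1)·-1+(-1)·-1+(1)·-1 = -1
  [L]: (-2)·1+(1)·1+(-1)·3+(1)·1 = -3
⇒ T^-1 L^-3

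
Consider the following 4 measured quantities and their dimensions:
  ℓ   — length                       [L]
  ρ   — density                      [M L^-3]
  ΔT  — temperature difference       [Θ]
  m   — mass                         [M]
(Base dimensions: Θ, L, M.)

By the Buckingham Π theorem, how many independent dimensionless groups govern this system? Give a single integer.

1

Dimensional matrix (Θ×L×M by ℓ×ρ×ΔT×m):
  Θ: [ 0  0  1  0]
  L: [ 1 -3  0  0]
  M: [ 0  1  0  1]
Echelon form has 3 nonzero rows (pivots: ℓ,ρ,ΔT)
Π count = n − r = 4 − 3 = 1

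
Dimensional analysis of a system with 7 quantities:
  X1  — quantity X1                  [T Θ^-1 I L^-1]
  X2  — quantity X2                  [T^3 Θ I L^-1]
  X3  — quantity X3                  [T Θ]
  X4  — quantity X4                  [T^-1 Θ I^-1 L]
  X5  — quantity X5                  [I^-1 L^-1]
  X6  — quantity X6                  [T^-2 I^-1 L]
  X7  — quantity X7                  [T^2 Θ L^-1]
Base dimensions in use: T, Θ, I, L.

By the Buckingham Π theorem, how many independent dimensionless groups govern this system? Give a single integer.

Exponent matrix [T,Θ,I,L] × [X1,X2,X3,X4,X5,X6,X7]:
  T: [ 1  3  1 -1  0 -2  2]
  Θ: [-1  1  1  1  0  0  1]
  I: [ 1  1  0 -1 -1 -1  0]
  L: [-1 -1  0  1 -1  1 -1]
Row reduction gives pivot columns X1,X2,X5; rank = 3
7 vars − rank 3 = 4 Π groups

4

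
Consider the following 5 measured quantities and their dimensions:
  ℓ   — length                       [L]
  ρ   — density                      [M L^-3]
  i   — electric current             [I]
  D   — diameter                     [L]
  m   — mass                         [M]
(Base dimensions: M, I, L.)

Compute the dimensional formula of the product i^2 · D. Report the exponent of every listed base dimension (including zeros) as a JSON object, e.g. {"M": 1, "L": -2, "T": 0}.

Exponent matrix [M,I,L] × [ℓ,ρ,i,D,m]:
  M: [ 0  1  0  0  1]
  I: [ 0  0  1  0  0]
  L: [ 1 -3  0  1  0]
  [M]: (2)·0+(1)·0 = 0
  [I]: (2)·1+(1)·0 = 2
  [L]: (2)·0+(1)·1 = 1
⇒ I^2 L

{"M": 0, "I": 2, "L": 1}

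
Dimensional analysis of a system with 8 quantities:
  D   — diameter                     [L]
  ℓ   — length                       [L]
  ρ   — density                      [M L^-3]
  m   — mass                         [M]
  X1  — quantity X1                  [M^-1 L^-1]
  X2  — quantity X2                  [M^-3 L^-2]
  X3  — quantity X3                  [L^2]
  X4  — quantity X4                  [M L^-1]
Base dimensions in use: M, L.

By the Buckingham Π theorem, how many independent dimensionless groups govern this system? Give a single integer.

6

Write exponents as rows M,L / cols D,ℓ,ρ,m,X1,X2,X3,X4:
  M: [ 0  0  1  1 -1 -3  0  1]
  L: [ 1  1 -3  0 -1 -2  2 -1]
Row reduction gives pivot columns D,ρ; rank = 2
Π count = n − r = 8 − 2 = 6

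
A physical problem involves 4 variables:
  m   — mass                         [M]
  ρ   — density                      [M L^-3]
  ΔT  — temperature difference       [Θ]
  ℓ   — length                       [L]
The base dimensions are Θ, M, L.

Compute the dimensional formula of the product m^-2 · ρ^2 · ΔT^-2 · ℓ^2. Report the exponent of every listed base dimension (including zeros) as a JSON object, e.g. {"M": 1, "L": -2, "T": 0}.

Dimensional matrix (Θ×M×L by m×ρ×ΔT×ℓ):
  Θ: [ 0  0  1  0]
  M: [ 1  1  0  0]
  L: [ 0 -3  0  1]
  [Θ]: (-2)·0+(2)·0+(-2)·1+(2)·0 = -2
  [M]: (-2)·1+(2)·1+(-2)·0+(2)·0 = 0
  [L]: (-2)·0+(2)·-3+(-2)·0+(2)·1 = -4
⇒ Θ^-2 L^-4

{"Θ": -2, "M": 0, "L": -4}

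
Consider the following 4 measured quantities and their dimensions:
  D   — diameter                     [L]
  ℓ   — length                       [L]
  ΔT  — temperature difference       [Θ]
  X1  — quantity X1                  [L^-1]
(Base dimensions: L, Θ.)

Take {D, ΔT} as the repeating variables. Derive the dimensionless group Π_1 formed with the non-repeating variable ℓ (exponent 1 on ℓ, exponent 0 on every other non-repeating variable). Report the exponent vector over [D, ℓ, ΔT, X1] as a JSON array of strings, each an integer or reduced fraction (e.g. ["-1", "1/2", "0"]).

Write exponents as rows L,Θ / cols D,ℓ,ΔT,X1:
  L: [ 1  1  0 -1]
  Θ: [ 0  0  1  0]
Row reduction gives pivot columns D,ΔT; rank = 2
Pivot set = {D,ΔT}, free = {ℓ,X1}
RREF:
  r0: [   1    1    0   -1]
  r1: [   0    0    1    0]
Fix exponent of ℓ at 1, X1 at 0; solve each RREF row for its pivot's exponent:
  r0: exp(D) + (1)·1 = 0 ⇒ exp(D) = -1
  r1: exp(ΔT) + (0)·1 = 0 ⇒ exp(ΔT) = 0
Π_1 = D^-1 · ℓ

["-1", "1", "0", "0"]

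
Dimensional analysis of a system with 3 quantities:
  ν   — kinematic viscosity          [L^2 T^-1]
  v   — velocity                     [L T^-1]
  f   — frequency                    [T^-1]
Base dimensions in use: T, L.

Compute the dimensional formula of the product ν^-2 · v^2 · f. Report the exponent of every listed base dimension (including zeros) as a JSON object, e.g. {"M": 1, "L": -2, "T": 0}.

{"T": -1, "L": -2}

Exponent matrix [T,L] × [ν,v,f]:
  T: [-1 -1 -1]
  L: [ 2  1  0]
  [T]: (-2)·-1+(2)·-1+(1)·-1 = -1
  [L]: (-2)·2+(2)·1+(1)·0 = -2
⇒ T^-1 L^-2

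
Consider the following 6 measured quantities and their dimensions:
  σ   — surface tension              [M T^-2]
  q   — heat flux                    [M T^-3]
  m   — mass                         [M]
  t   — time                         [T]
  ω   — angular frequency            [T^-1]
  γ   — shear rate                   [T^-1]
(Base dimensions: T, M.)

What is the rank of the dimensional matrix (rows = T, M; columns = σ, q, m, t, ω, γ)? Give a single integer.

Write exponents as rows T,M / cols σ,q,m,t,ω,γ:
  T: [-2 -3  0  1 -1 -1]
  M: [ 1  1  1  0  0  0]
RREF → pivots at {σ,q} ⇒ r = 2

2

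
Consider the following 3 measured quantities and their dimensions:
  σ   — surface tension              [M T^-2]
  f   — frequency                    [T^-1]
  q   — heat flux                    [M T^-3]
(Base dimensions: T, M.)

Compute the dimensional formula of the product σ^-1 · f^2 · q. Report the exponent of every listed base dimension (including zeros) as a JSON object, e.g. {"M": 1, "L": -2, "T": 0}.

{"T": -3, "M": 0}

Exponent matrix [T,M] × [σ,f,q]:
  T: [-2 -1 -3]
  M: [ 1  0  1]
  [T]: (-1)·-2+(2)·-1+(1)·-3 = -3
  [M]: (-1)·1+(2)·0+(1)·1 = 0
⇒ T^-3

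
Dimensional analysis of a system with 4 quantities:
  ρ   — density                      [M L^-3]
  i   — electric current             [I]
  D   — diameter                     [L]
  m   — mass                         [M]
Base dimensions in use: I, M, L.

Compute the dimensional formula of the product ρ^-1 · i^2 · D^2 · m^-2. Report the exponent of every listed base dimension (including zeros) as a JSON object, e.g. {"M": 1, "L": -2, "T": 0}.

Exponent matrix [I,M,L] × [ρ,i,D,m]:
  I: [ 0  1  0  0]
  M: [ 1  0  0  1]
  L: [-3  0  1  0]
  [I]: (-1)·0+(2)·1+(2)·0+(-2)·0 = 2
  [M]: (-1)·1+(2)·0+(2)·0+(-2)·1 = -3
  [L]: (-1)·-3+(2)·0+(2)·1+(-2)·0 = 5
⇒ I^2 M^-3 L^5

{"I": 2, "M": -3, "L": 5}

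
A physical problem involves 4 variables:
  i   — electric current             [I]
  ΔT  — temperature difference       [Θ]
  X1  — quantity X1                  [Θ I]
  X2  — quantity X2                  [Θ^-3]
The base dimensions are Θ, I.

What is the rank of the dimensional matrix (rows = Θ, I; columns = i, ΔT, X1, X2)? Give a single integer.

Exponent matrix [Θ,I] × [i,ΔT,X1,X2]:
  Θ: [ 0  1  1 -3]
  I: [ 1  0  1  0]
RREF → pivots at {i,ΔT} ⇒ r = 2

2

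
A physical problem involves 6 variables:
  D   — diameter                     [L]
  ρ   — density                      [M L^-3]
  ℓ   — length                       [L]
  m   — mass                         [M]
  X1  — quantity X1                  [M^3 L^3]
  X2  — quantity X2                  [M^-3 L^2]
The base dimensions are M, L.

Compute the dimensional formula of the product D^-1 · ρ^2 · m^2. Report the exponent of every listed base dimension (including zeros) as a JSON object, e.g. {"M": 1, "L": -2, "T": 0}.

Dimensional matrix (M×L by D×ρ×ℓ×m×X1×X2):
  M: [ 0  1  0  1  3 -3]
  L: [ 1 -3  1  0  3  2]
  [M]: (-1)·0+(2)·1+(2)·1 = 4
  [L]: (-1)·1+(2)·-3+(2)·0 = -7
⇒ M^4 L^-7

{"M": 4, "L": -7}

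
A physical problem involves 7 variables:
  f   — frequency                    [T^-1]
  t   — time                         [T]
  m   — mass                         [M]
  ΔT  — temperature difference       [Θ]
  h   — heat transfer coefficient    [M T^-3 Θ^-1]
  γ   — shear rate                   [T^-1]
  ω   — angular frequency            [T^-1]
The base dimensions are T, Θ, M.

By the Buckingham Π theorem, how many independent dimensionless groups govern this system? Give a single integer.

Dimensional matrix (T×Θ×M by f×t×m×ΔT×h×γ×ω):
  T: [-1  1  0  0 -3 -1 -1]
  Θ: [ 0  0  0  1 -1  0  0]
  M: [ 0  0  1  0  1  0  0]
RREF → pivots at {f,m,ΔT} ⇒ r = 3
Π count = n − r = 7 − 3 = 4

4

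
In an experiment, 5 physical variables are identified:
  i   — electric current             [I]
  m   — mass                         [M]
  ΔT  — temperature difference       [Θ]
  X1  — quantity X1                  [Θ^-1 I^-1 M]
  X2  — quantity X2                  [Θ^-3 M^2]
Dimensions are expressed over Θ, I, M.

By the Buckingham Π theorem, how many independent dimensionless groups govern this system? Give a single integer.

2

Dimensional matrix (Θ×I×M by i×m×ΔT×X1×X2):
  Θ: [ 0  0  1 -1 -3]
  I: [ 1  0  0 -1  0]
  M: [ 0  1  0  1  2]
RREF → pivots at {i,m,ΔT} ⇒ r = 3
n=5, r=3 ⇒ 2 dimensionless groups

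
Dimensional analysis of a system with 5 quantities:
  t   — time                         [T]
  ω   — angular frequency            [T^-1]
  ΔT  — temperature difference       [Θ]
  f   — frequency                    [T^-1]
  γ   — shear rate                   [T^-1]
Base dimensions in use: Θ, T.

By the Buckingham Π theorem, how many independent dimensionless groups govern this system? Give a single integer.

Write exponents as rows Θ,T / cols t,ω,ΔT,f,γ:
  Θ: [ 0  0  1  0  0]
  T: [ 1 -1  0 -1 -1]
RREF → pivots at {t,ΔT} ⇒ r = 2
n=5, r=2 ⇒ 3 dimensionless groups

3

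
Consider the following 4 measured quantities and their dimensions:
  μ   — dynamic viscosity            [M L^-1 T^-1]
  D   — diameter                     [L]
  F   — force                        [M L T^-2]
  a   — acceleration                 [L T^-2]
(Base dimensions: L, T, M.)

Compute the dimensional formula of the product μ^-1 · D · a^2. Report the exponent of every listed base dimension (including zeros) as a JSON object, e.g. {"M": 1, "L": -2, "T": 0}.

{"L": 4, "T": -3, "M": -1}

Exponent matrix [L,T,M] × [μ,D,F,a]:
  L: [-1  1  1  1]
  T: [-1  0 -2 -2]
  M: [ 1  0  1  0]
  [L]: (-1)·-1+(1)·1+(2)·1 = 4
  [T]: (-1)·-1+(1)·0+(2)·-2 = -3
  [M]: (-1)·1+(1)·0+(2)·0 = -1
⇒ L^4 T^-3 M^-1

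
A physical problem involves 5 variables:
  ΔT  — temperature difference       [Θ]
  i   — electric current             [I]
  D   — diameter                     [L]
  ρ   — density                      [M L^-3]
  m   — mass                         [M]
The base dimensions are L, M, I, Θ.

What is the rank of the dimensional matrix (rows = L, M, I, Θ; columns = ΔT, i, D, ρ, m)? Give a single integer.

Dimensional matrix (L×M×I×Θ by ΔT×i×D×ρ×m):
  L: [ 0  0  1 -3  0]
  M: [ 0  0  0  1  1]
  I: [ 0  1  0  0  0]
  Θ: [ 1  0  0  0  0]
Row reduction gives pivot columns ΔT,i,D,ρ; rank = 4

4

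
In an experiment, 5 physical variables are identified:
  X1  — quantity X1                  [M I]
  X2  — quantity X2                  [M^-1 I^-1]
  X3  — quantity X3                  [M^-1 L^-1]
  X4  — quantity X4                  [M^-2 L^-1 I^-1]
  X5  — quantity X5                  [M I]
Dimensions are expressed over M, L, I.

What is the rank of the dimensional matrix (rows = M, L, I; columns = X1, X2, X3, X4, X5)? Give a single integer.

2

Exponent matrix [M,L,I] × [X1,X2,X3,X4,X5]:
  M: [ 1 -1 -1 -2  1]
  L: [ 0  0 -1 -1  0]
  I: [ 1 -1  0 -1  1]
Row reduction gives pivot columns X1,X3; rank = 2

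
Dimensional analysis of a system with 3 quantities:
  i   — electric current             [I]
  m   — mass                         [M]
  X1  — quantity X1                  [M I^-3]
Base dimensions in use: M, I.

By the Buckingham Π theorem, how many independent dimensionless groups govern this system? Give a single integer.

1

Write exponents as rows M,I / cols i,m,X1:
  M: [ 0  1  1]
  I: [ 1  0 -3]
Echelon form has 2 nonzero rows (pivots: i,m)
3 vars − rank 2 = 1 Π group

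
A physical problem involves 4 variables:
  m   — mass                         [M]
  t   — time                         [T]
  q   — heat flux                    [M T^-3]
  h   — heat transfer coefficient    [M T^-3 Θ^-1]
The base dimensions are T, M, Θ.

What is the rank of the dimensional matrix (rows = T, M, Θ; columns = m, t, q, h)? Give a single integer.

3

Dimensional matrix (T×M×Θ by m×t×q×h):
  T: [ 0  1 -3 -3]
  M: [ 1  0  1  1]
  Θ: [ 0  0  0 -1]
RREF → pivots at {m,t,h} ⇒ r = 3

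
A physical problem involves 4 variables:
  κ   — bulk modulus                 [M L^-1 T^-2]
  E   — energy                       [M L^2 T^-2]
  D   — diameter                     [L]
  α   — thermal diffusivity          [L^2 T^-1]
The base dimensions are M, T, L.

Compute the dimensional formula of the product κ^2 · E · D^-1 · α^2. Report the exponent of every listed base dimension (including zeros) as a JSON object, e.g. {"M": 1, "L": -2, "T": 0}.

{"M": 3, "T": -8, "L": 3}

Dimensional matrix (M×T×L by κ×E×D×α):
  M: [ 1  1  0  0]
  T: [-2 -2  0 -1]
  L: [-1  2  1  2]
  [M]: (2)·1+(1)·1+(-1)·0+(2)·0 = 3
  [T]: (2)·-2+(1)·-2+(-1)·0+(2)·-1 = -8
  [L]: (2)·-1+(1)·2+(-1)·1+(2)·2 = 3
⇒ M^3 T^-8 L^3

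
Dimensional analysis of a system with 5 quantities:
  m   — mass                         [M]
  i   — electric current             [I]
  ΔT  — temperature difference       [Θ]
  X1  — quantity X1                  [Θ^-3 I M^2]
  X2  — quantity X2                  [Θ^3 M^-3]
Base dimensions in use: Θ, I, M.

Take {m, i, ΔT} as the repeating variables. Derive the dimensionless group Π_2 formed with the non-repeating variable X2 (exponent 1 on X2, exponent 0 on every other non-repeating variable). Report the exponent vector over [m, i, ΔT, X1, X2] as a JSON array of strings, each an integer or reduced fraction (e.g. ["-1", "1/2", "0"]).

Exponent matrix [Θ,I,M] × [m,i,ΔT,X1,X2]:
  Θ: [ 0  0  1 -3  3]
  I: [ 0  1  0  1  0]
  M: [ 1  0  0  2 -3]
Row reduction gives pivot columns m,i,ΔT; rank = 3
Pivot set = {m,i,ΔT}, free = {X1,X2}
RREF:
  r0: [   1    0    0    2   -3]
  r1: [   0    1    0    1    0]
  r2: [   0    0    1   -3    3]
Fix exponent of X2 at 1, X1 at 0; solve each RREF row for its pivot's exponent:
  r0: exp(m) + (-3)·1 = 0 ⇒ exp(m) = 3
  r1: exp(i) + (0)·1 = 0 ⇒ exp(i) = 0
  r2: exp(ΔT) + (3)·1 = 0 ⇒ exp(ΔT) = -3
Π_2 = m^3 · ΔT^-3 · X2

["3", "0", "-3", "0", "1"]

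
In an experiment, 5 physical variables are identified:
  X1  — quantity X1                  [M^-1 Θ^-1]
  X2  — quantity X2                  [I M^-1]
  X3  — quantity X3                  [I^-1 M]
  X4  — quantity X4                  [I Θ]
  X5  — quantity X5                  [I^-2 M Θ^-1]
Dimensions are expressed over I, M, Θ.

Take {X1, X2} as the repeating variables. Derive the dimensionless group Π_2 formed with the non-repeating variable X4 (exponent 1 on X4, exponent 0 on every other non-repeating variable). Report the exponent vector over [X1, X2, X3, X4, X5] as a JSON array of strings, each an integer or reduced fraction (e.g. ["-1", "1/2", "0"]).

Exponent matrix [I,M,Θ] × [X1,X2,X3,X4,X5]:
  I: [ 0  1 -1  1 -2]
  M: [-1 -1  1  0  1]
  Θ: [-1  0  0  1 -1]
Echelon form has 2 nonzero rows (pivots: X1,X2)
Pivot set = {X1,X2}, free = {X3,X4,X5}
RREF:
  r0: [   1    0    0   -1    1]
  r1: [   0    1   -1    1   -2]
  r2: [   0    0    0    0    0]
Fix exponent of X4 at 1, X3 at 0, X5 at 0; solve each RREF row for its pivot's exponent:
  r0: exp(X1) + (-1)·1 = 0 ⇒ exp(X1) = 1
  r1: exp(X2) + (1)·1 = 0 ⇒ exp(X2) = -1
Π_2 = X1 · X2^-1 · X4

["1", "-1", "0", "1", "0"]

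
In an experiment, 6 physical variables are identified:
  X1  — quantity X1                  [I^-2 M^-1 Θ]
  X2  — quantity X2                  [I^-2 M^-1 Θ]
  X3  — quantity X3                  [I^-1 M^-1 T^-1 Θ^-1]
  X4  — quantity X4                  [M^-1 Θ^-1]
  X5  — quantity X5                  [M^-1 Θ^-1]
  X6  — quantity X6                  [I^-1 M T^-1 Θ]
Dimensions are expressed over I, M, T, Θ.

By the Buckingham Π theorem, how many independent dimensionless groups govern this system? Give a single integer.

Dimensional matrix (I×M×T×Θ by X1×X2×X3×X4×X5×X6):
  I: [-2 -2 -1  0  0 -1]
  M: [-1 -1 -1 -1 -1  1]
  T: [ 0  0 -1  0  0 -1]
  Θ: [ 1  1 -1 -1 -1  1]
Row reduction gives pivot columns X1,X3,X4; rank = 3
Π count = n − r = 6 − 3 = 3

3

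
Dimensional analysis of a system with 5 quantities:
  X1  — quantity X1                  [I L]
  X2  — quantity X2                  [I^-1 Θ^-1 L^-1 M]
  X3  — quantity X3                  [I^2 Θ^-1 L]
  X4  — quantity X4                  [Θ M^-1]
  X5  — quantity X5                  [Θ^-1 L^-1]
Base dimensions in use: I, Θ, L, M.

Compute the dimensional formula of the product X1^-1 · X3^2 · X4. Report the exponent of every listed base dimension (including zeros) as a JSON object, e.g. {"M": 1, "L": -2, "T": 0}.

Write exponents as rows I,Θ,L,M / cols X1,X2,X3,X4,X5:
  I: [ 1 -1  2  0  0]
  Θ: [ 0 -1 -1  1 -1]
  L: [ 1 -1  1  0 -1]
  M: [ 0  1  0 -1  0]
  [I]: (-1)·1+(2)·2+(1)·0 = 3
  [Θ]: (-1)·0+(2)·-1+(1)·1 = -1
  [L]: (-1)·1+(2)·1+(1)·0 = 1
  [M]: (-1)·0+(2)·0+(1)·-1 = -1
⇒ I^3 Θ^-1 L M^-1

{"I": 3, "Θ": -1, "L": 1, "M": -1}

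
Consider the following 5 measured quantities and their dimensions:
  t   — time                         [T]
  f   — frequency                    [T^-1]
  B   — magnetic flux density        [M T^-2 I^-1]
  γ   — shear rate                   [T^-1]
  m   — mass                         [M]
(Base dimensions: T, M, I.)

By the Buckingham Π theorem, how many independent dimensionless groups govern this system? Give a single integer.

2

Exponent matrix [T,M,I] × [t,f,B,γ,m]:
  T: [ 1 -1 -2 -1  0]
  M: [ 0  0  1  0  1]
  I: [ 0  0 -1  0  0]
Row reduction gives pivot columns t,B,m; rank = 3
5 vars − rank 3 = 2 Π groups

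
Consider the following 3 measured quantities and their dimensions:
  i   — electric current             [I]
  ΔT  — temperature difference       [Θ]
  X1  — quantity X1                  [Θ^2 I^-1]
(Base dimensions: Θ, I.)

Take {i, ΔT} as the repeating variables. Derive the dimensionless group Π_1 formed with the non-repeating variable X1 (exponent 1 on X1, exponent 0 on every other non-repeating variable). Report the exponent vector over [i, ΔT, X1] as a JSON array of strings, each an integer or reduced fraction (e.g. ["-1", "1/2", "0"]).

["1", "-2", "1"]

Dimensional matrix (Θ×I by i×ΔT×X1):
  Θ: [ 0  1  2]
  I: [ 1  0 -1]
Row reduction gives pivot columns i,ΔT; rank = 2
Pivot set = {i,ΔT}, free = {X1}
RREF:
  r0: [   1    0   -1]
  r1: [   0    1    2]
Fix exponent of X1 at 1; solve each RREF row for its pivot's exponent:
  r0: exp(i) + (-1)·1 = 0 ⇒ exp(i) = 1
  r1: exp(ΔT) + (2)·1 = 0 ⇒ exp(ΔT) = -2
Π_1 = i · ΔT^-2 · X1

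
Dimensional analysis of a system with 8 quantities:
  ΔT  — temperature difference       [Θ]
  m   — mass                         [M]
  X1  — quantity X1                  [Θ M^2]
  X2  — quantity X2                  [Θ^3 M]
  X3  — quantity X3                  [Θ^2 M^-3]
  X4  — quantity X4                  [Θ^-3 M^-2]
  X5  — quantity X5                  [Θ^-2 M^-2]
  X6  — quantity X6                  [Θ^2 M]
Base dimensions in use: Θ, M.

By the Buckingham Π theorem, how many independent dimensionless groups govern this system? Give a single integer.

6

Exponent matrix [Θ,M] × [ΔT,m,X1,X2,X3,X4,X5,X6]:
  Θ: [ 1  0  1  3  2 -3 -2  2]
  M: [ 0  1  2  1 -3 -2 -2  1]
Echelon form has 2 nonzero rows (pivots: ΔT,m)
8 vars − rank 2 = 6 Π groups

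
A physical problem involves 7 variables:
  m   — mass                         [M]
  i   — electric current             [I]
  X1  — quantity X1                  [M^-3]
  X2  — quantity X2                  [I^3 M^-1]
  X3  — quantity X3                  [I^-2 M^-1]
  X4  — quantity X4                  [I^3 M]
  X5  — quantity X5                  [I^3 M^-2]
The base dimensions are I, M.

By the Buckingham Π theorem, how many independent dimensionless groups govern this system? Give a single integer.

5

Dimensional matrix (I×M by m×i×X1×X2×X3×X4×X5):
  I: [ 0  1  0  3 -2  3  3]
  M: [ 1  0 -3 -1 -1  1 -2]
RREF → pivots at {m,i} ⇒ r = 2
7 vars − rank 2 = 5 Π groups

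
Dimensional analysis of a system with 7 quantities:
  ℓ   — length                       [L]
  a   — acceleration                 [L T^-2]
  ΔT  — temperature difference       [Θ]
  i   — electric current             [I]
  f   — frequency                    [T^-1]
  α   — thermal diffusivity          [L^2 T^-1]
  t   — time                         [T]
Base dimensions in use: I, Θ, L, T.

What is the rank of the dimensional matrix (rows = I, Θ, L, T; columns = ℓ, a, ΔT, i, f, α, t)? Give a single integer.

4

Exponent matrix [I,Θ,L,T] × [ℓ,a,ΔT,i,f,α,t]:
  I: [ 0  0  0  1  0  0  0]
  Θ: [ 0  0  1  0  0  0  0]
  L: [ 1  1  0  0  0  2  0]
  T: [ 0 -2  0  0 -1 -1  1]
RREF → pivots at {ℓ,a,ΔT,i} ⇒ r = 4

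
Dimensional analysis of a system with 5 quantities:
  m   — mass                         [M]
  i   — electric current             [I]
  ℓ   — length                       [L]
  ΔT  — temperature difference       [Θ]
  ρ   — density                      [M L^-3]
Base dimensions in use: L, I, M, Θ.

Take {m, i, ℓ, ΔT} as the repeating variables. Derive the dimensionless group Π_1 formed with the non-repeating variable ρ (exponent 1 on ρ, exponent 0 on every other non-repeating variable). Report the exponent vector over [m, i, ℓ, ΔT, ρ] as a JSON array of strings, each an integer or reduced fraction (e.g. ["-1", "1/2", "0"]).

Exponent matrix [L,I,M,Θ] × [m,i,ℓ,ΔT,ρ]:
  L: [ 0  0  1  0 -3]
  I: [ 0  1  0  0  0]
  M: [ 1  0  0  0  1]
  Θ: [ 0  0  0  1  0]
Row reduction gives pivot columns m,i,ℓ,ΔT; rank = 4
Repeat: m,i,ℓ,ΔT; free: ρ
RREF:
  r0: [   1    0    0    0    1]
  r1: [   0    1    0    0    0]
  r2: [   0    0    1    0   -3]
  r3: [   0    0    0    1    0]
Fix exponent of ρ at 1; solve each RREF row for its pivot's exponent:
  r0: exp(m) + (1)·1 = 0 ⇒ exp(m) = -1
  r1: exp(i) + (0)·1 = 0 ⇒ exp(i) = 0
  r2: exp(ℓ) + (-3)·1 = 0 ⇒ exp(ℓ) = 3
  r3: exp(ΔT) + (0)·1 = 0 ⇒ exp(ΔT) = 0
Π_1 = m^-1 · ℓ^3 · ρ

["-1", "0", "3", "0", "1"]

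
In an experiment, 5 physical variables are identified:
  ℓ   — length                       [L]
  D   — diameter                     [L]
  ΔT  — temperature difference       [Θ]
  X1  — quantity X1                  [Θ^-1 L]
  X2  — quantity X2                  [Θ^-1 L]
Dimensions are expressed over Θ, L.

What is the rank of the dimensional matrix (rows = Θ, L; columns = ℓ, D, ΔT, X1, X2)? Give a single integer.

Write exponents as rows Θ,L / cols ℓ,D,ΔT,X1,X2:
  Θ: [ 0  0  1 -1 -1]
  L: [ 1  1  0  1  1]
Row reduction gives pivot columns ℓ,ΔT; rank = 2

2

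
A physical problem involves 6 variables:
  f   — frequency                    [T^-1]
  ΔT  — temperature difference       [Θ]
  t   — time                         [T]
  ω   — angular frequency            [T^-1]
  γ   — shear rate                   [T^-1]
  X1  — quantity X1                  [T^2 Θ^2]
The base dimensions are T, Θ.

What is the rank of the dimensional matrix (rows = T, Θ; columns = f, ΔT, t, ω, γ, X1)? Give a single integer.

2

Dimensional matrix (T×Θ by f×ΔT×t×ω×γ×X1):
  T: [-1  0  1 -1 -1  2]
  Θ: [ 0  1  0  0  0  2]
Echelon form has 2 nonzero rows (pivots: f,ΔT)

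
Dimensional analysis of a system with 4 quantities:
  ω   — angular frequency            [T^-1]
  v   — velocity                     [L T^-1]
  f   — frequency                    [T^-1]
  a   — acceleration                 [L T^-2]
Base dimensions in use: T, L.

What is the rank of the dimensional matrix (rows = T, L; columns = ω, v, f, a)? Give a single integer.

2

Write exponents as rows T,L / cols ω,v,f,a:
  T: [-1 -1 -1 -2]
  L: [ 0  1  0  1]
Echelon form has 2 nonzero rows (pivots: ω,v)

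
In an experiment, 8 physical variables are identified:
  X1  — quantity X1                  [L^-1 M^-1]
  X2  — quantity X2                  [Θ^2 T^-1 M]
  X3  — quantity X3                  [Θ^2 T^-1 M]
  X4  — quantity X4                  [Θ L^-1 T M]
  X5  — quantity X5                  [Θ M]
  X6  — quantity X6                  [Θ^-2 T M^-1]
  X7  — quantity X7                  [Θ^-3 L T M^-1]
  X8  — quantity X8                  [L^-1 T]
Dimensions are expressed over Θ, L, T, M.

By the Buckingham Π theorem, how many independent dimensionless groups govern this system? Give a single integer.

5

Write exponents as rows Θ,L,T,M / cols X1,X2,X3,X4,X5,X6,X7,X8:
  Θ: [ 0  2  2  1  1 -2 -3  0]
  L: [-1  0  0 -1  0  0  1 -1]
  T: [ 0 -1 -1  1  0  1  1  1]
  M: [-1  1  1  1  1 -1 -1  0]
Row reduction gives pivot columns X1,X2,X4; rank = 3
8 vars − rank 3 = 5 Π groups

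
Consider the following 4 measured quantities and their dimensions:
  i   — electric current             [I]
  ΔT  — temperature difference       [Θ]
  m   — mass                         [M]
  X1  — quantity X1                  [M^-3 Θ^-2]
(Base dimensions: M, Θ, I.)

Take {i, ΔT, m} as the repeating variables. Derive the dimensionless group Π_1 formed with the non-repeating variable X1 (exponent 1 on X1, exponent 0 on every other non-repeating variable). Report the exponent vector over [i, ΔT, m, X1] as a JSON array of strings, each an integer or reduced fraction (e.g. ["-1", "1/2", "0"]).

["0", "2", "3", "1"]

Exponent matrix [M,Θ,I] × [i,ΔT,m,X1]:
  M: [ 0  0  1 -3]
  Θ: [ 0  1  0 -2]
  I: [ 1  0  0  0]
Row reduction gives pivot columns i,ΔT,m; rank = 3
Repeat: i,ΔT,m; free: X1
RREF:
  r0: [   1    0    0    0]
  r1: [   0    1    0   -2]
  r2: [   0    0    1   -3]
Fix exponent of X1 at 1; solve each RREF row for its pivot's exponent:
  r0: exp(i) + (0)·1 = 0 ⇒ exp(i) = 0
  r1: exp(ΔT) + (-2)·1 = 0 ⇒ exp(ΔT) = 2
  r2: exp(m) + (-3)·1 = 0 ⇒ exp(m) = 3
Π_1 = ΔT^2 · m^3 · X1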